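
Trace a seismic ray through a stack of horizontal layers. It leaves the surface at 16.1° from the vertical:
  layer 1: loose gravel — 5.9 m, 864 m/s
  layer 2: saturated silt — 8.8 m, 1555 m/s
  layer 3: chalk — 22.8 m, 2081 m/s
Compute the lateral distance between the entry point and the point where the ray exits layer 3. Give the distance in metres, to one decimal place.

27.2 m

p = sin θ₁/V₁ = sin 16.1°/864 = 3.2097e-04 s/m is conserved through the stack.
Layer 1: θ = 16.10°; offset = 5.9·tan 16.10° = 1.703 m.
Layer 2: sin θ = p·1555 = 0.4991 → θ = 29.94°; offset = 8.8·tan 29.94° = 5.069 m.
Layer 3: sin θ = p·2081 = 0.6679 → θ = 41.91°; offset = 22.8·tan 41.91° = 20.463 m.
Σ offsets = 27.234 m.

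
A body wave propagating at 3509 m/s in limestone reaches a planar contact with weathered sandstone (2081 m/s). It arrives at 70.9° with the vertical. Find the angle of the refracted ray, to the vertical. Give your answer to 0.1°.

34.1°

Snell's law: sin θ₂ = (V₂/V₁)·sin θ₁ = (2081/3509)·sin 70.9° = 0.5604.
θ₂ = arcsin 0.5604 = 34.08° from the normal.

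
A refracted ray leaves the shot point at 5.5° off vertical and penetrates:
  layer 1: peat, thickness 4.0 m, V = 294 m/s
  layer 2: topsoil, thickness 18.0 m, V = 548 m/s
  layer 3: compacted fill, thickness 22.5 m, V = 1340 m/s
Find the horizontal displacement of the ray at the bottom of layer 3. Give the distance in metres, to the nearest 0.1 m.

Apply Snell's law at each interface; in layer i the horizontal offset is hᵢ·tan θᵢ.
Layer 1: θ = 5.50°; offset = 4.0·tan 5.50° = 0.385 m.
Layer 2: sin θ = 548·sin 5.5°/294 = 0.1787, θ = 10.29°; offset = 18.0·tan 10.29° = 3.268 m.
Layer 3: sin θ = 1340·sin 5.5°/294 = 0.4368, θ = 25.90°; offset = 22.5·tan 25.90° = 10.927 m.
Total horizontal offset = 14.580 m.

14.6 m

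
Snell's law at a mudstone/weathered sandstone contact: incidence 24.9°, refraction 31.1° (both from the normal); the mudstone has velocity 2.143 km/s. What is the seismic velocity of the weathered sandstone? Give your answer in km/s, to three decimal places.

sin 24.9° = 0.4210; sin 31.1° = 0.5165.
V₂ = V₁·(sin θ₂/sin θ₁) = 2.143·(0.5165/0.4210) = 2.629 km/s.

2.629 km/s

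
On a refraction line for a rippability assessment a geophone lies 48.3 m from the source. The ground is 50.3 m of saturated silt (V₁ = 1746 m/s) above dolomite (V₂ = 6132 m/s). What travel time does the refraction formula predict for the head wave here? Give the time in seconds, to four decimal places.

t = x/V₂ + 2h·√(V₂²−V₁²)/(V₁V₂).
√(V₂²−V₁²) = √(6132²−1746²) = 5878.2 m/s; delay term = 2·50.3·5878.2/(1746·6132) = 0.05523 s.
t = 48.3/6132 + 0.05523 = 0.06311 s.

0.0631 s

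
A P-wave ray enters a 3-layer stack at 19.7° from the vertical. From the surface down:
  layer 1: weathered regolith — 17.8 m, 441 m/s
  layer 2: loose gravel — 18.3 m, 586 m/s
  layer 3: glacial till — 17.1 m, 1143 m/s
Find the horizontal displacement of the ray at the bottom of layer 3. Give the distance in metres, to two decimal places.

p = sin θ₁/V₁ = sin 19.7°/441 = 7.6439e-04 s/m is conserved through the stack.
Layer 1: θ = 19.70°; offset = 17.8·tan 19.70° = 6.3733 m.
Layer 2: sin θ = p·586 = 0.4479 → θ = 26.61°; offset = 18.3·tan 26.61° = 9.1684 m.
Layer 3: sin θ = p·1143 = 0.8737 → θ = 60.89°; offset = 17.1·tan 60.89° = 30.7113 m.
Summing the layer offsets gives 46.2530 m.

46.25 m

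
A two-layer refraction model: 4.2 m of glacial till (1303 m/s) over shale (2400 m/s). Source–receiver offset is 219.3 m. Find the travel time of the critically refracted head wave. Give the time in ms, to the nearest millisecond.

97 ms

θ_c = arcsin(V₁/V₂) = arcsin(1303/2400) = 32.88°, cos θ_c = 0.8398.
Intercept time tᵢ = 2h cos θ_c / V₁ = 2·4.2·0.8398/1303 = 0.00541 s.
t = x/V₂ + tᵢ = 219.3/2400 + 0.00541 = 0.09679 s.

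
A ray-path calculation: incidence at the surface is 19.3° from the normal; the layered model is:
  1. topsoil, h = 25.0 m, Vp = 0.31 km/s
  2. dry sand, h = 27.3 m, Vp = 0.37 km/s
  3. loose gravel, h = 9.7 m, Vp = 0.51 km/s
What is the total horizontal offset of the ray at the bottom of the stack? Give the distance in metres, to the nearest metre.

p = sin θ₁/V₁ = sin 19.3°/0.31 = 1.0662e+00 s/km is conserved through the stack.
Layer 1: θ = 19.30°; offset = 25.0·tan 19.30° = 8.755 m.
Layer 2: sin θ = p·0.37 = 0.3945 → θ = 23.23°; offset = 27.3·tan 23.23° = 11.720 m.
Layer 3: sin θ = p·0.51 = 0.5437 → θ = 32.94°; offset = 9.7·tan 32.94° = 6.285 m.
Σ offsets = 26.759 m.

27 m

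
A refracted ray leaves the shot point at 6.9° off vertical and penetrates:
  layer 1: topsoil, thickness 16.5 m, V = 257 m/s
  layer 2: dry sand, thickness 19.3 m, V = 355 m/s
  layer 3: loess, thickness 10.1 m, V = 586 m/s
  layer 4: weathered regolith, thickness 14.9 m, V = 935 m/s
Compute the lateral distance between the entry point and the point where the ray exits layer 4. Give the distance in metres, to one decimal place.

Apply Snell's law at each interface; in layer i the horizontal offset is hᵢ·tan θᵢ.
Layer 1: θ = 6.90°; offset = 16.5·tan 6.90° = 1.997 m.
Layer 2: sin θ = 355·sin 6.9°/257 = 0.1659, θ = 9.55°; offset = 19.3·tan 9.55° = 3.248 m.
Layer 3: sin θ = 586·sin 6.9°/257 = 0.2739, θ = 15.90°; offset = 10.1·tan 15.90° = 2.877 m.
Layer 4: sin θ = 935·sin 6.9°/257 = 0.4371, θ = 25.92°; offset = 14.9·tan 25.92° = 7.241 m.
Σ offsets = 15.362 m.

15.4 m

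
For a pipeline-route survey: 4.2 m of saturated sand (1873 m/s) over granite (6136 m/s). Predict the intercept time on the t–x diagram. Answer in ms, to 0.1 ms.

4.3 ms

θ_c = arcsin(V₁/V₂) = arcsin(1873/6136) = 17.77°; cos θ_c = 0.9523.
tᵢ = 2h·cos θ_c / V₁ = 2·4.2·0.9523 / 1873 = 0.00427 s.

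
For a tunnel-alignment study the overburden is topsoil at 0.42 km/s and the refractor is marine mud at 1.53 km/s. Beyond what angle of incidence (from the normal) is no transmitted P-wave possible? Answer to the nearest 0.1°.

15.9°

Critical incidence: sin θ_c = V₁/V₂ = 0.42/1.53 = 0.2745.
θ_c = arcsin 0.2745 = 15.93°.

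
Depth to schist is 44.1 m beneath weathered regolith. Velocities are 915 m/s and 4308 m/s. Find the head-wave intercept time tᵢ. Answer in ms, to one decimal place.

tᵢ = 2h·√(V₂²−V₁²)/(V₁V₂).
√(V₂²−V₁²) = √(4308²−915²) = 4209.7 m/s.
tᵢ = 2·44.1·4209.7/(915·4308) = 0.09419 s.

94.2 ms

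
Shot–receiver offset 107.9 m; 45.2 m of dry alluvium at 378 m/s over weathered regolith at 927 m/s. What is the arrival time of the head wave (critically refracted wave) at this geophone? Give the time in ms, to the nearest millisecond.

θ_c = arcsin(V₁/V₂) = arcsin(378/927) = 24.06°, cos θ_c = 0.9131.
Intercept time tᵢ = 2h cos θ_c / V₁ = 2·45.2·0.9131/378 = 0.21837 s.
t = x/V₂ + tᵢ = 107.9/927 + 0.21837 = 0.33476 s.

335 ms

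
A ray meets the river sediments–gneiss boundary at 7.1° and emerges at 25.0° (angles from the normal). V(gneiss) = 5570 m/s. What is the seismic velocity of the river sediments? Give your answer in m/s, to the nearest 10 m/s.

sin 7.1° = 0.1236; sin 25.0° = 0.4226.
V₁ = V₂·(sin θ₁/sin θ₂) = 5570·(0.1236/0.4226) = 1629.04 m/s.

1630 m/s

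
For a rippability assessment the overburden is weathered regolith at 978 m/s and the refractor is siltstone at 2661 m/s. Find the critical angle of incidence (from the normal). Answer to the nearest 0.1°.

21.6°

At critical incidence the refracted ray runs along the interface (θ₂ = 90°), so sin θ_c = V₁/V₂.
θ_c = arcsin(978/2661) = arcsin 0.3675 = 21.56°.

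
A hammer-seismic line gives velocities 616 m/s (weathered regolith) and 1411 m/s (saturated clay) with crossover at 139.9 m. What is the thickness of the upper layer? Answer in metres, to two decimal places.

43.81 m

x_cross = 2h·√((V₂+V₁)/(V₂−V₁)) → h = x_cross / (2·√((V₂+V₁)/(V₂−V₁))).
√((V₂+V₁)/(V₂−V₁)) = √((1411+616)/(1411−616)) = 1.5968.
h = 139.9 / (2·1.5968) = 43.81 m.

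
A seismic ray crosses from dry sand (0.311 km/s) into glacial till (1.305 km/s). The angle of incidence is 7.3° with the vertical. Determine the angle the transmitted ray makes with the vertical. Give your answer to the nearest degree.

32°

Snell's law: sin θ₂ = (V₂/V₁)·sin θ₁ = (1.305/0.311)·sin 7.3° = 0.5332.
θ₂ = sin⁻¹(0.5332) = 32.22° (from vertical).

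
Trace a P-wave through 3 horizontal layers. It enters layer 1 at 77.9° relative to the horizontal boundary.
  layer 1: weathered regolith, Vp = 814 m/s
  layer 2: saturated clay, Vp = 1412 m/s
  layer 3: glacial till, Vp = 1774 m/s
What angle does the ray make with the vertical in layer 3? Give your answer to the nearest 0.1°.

From the normal: θ₁ = 90° − 77.9° = 12.1°.
Ray parameter p = sin 12.1° / 814 = 2.5752e-04 s/m.
sin θ_3 = p·V_3 = 2.5752e-04 × 1774 = 0.4568.
θ_3 = 27.18° from the vertical.

27.2°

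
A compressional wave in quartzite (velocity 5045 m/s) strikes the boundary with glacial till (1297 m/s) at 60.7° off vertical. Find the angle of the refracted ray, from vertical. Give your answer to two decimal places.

sin θ₁/V₁ = sin θ₂/V₂ ⇒ sin θ₂ = 1297·sin 60.7°/5045 = 1297·0.8721/5045 = 0.2242.
θ₂ = sin⁻¹(0.2242) = 12.96° (from vertical).

12.96°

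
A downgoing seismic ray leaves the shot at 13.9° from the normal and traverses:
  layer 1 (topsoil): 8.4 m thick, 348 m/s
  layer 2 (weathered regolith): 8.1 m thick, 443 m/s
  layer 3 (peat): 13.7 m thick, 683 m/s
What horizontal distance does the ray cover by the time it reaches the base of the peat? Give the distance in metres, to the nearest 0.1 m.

Apply Snell's law at each interface; in layer i the horizontal offset is hᵢ·tan θᵢ.
Layer 1: θ = 13.90°; offset = 8.4·tan 13.90° = 2.079 m.
Layer 2: sin θ = 443·sin 13.9°/348 = 0.3058, θ = 17.81°; offset = 8.1·tan 17.81° = 2.602 m.
Layer 3: sin θ = 683·sin 13.9°/348 = 0.4715, θ = 28.13°; offset = 13.7·tan 28.13° = 7.325 m.
Total horizontal offset = 12.005 m.

12.0 m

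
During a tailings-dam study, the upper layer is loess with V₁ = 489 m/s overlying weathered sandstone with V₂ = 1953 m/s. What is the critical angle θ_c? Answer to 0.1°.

14.5°

At critical incidence the refracted ray runs along the interface (θ₂ = 90°), so sin θ_c = V₁/V₂.
θ_c = arcsin(489/1953) = arcsin 0.2504 = 14.50°.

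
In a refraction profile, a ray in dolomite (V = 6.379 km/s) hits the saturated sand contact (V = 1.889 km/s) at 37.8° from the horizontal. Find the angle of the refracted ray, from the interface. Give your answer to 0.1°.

76.5°

Convert to the normal: θ₁ = 90° − 37.8° = 52.2°.
Snell's law: sin θ₂ = (V₂/V₁)·sin θ₁ = (1.889/6.379)·sin 52.2° = 0.2340.
θ₂ = sin⁻¹(0.2340) = 13.53° (from vertical).
From the interface: 90° − 13.53° = 76.47°.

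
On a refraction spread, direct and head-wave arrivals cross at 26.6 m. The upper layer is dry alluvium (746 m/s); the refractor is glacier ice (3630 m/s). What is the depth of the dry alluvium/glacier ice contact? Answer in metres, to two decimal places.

h = (x_cross/2)·√((V₂−V₁)/(V₂+V₁)).
(V₂−V₁)/(V₂+V₁) = (3630−746)/(3630+746) = 0.6590; √ = 0.8118.
h = (26.6/2)·0.8118 = 10.80 m.

10.80 m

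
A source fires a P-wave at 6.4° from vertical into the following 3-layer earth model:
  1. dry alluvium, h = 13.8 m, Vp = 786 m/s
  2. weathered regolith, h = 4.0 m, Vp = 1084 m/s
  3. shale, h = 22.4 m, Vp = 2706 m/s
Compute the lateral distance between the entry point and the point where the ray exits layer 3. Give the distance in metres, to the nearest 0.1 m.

11.5 m

Apply Snell's law at each interface; in layer i the horizontal offset is hᵢ·tan θᵢ.
Layer 1: θ = 6.40°; offset = 13.8·tan 6.40° = 1.548 m.
Layer 2: sin θ = 1084·sin 6.4°/786 = 0.1537, θ = 8.84°; offset = 4.0·tan 8.84° = 0.622 m.
Layer 3: sin θ = 2706·sin 6.4°/786 = 0.3838, θ = 22.57°; offset = 22.4·tan 22.57° = 9.309 m.
Total horizontal offset = 11.479 m.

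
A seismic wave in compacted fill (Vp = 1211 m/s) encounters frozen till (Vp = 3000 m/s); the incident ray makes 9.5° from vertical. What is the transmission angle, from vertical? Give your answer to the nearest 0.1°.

sin θ₁/V₁ = sin θ₂/V₂ ⇒ sin θ₂ = 3000·sin 9.5°/1211 = 3000·0.1650/1211 = 0.4089.
θ₂ = sin⁻¹(0.4089) = 24.13° (from vertical).

24.1°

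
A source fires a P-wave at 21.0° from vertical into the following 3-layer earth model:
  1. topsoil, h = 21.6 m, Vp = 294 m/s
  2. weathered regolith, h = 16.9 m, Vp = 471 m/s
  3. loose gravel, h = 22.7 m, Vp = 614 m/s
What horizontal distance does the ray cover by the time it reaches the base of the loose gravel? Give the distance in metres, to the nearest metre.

Ray parameter p = sin 21.0° / 294 m/s = 1.2189e-03 s/m.
Layer 1: θ = 21.00°; offset = 21.6·tan 21.00° = 8.291 m.
Layer 2: sin θ = p·471 = 0.5741 → θ = 35.04°; offset = 16.9·tan 35.04° = 11.850 m.
Layer 3: sin θ = p·614 = 0.7484 → θ = 48.45°; offset = 22.7·tan 48.45° = 25.617 m.
Summing the layer offsets gives 45.758 m.

46 m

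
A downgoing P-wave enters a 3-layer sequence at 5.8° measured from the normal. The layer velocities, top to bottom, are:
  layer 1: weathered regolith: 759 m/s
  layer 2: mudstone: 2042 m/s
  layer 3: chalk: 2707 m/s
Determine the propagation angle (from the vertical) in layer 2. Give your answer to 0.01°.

15.78°

Ray parameter p = sin 5.8° / 759 = 1.3314e-04 s/m.
sin θ_2 = p·V_2 = 1.3314e-04 × 2042 = 0.2719.
θ_2 = arcsin 0.2719 = 15.78°.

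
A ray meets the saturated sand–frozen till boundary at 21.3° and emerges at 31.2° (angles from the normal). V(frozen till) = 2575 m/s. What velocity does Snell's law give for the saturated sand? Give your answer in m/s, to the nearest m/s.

1806 m/s

Snell's law: sin 21.3°/V₁ = sin 31.2°/V₂.
V₁ = V₂·sin 21.3°/sin 31.2° = 2575 × 0.7012 = 1805.64 m/s.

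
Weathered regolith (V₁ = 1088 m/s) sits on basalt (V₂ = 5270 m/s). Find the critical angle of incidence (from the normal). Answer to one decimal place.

Critical incidence: sin θ_c = V₁/V₂ = 1088/5270 = 0.2065.
θ_c = arcsin 0.2065 = 11.91°.

11.9°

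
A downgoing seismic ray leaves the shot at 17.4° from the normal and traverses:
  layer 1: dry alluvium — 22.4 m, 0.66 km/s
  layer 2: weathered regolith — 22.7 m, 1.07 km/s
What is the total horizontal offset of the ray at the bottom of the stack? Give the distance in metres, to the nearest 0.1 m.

19.6 m

Apply Snell's law at each interface; in layer i the horizontal offset is hᵢ·tan θᵢ.
Layer 1: θ = 17.40°; offset = 22.4·tan 17.40° = 7.020 m.
Layer 2: sin θ = 1.07·sin 17.4°/0.66 = 0.4848, θ = 29.00°; offset = 22.7·tan 29.00° = 12.583 m.
Total horizontal offset = 19.603 m.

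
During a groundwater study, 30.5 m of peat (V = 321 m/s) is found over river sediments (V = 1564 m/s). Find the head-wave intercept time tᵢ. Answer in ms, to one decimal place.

tᵢ = 2h·√(V₂²−V₁²)/(V₁V₂).
√(V₂²−V₁²) = √(1564²−321²) = 1530.7 m/s.
tᵢ = 2·30.5·1530.7/(321·1564) = 0.18599 s.

186.0 ms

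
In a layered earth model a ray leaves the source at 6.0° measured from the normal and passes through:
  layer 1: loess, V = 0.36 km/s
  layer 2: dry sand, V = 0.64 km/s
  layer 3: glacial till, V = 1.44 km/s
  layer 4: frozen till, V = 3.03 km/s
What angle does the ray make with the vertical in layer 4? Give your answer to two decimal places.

61.62°

Snell's law across each interface conserves sin θ / V, so sin θ_4 = V_4·sin θ₁/V₁.
sin θ_4 = 3.03 × sin 6.0° / 0.36 = 0.8798.
θ_4 = 61.62° from the vertical.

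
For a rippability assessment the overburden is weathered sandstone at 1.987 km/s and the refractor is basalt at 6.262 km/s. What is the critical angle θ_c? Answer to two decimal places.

Critical incidence: sin θ_c = V₁/V₂ = 1.987/6.262 = 0.3173.
θ_c = arcsin 0.3173 = 18.50°.

18.50°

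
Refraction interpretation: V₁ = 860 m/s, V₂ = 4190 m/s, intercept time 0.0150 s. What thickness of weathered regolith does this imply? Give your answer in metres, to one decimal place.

6.6 m

θ_c = arcsin(860/4190) = 11.84°; cos θ_c = 0.9787.
tᵢ = 2h cos θ_c/V₁ ⇒ h = tᵢ·V₁/(2 cos θ_c) = 0.015·860/(2·0.9787) = 6.59 m.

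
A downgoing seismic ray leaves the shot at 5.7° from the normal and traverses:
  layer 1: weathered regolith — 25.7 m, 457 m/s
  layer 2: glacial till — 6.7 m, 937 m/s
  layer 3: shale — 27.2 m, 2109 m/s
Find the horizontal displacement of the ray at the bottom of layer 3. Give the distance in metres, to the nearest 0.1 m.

18.0 m

p = sin θ₁/V₁ = sin 5.7°/457 = 2.1733e-04 s/m is conserved through the stack.
Layer 1: θ = 5.70°; offset = 25.7·tan 5.70° = 2.565 m.
Layer 2: sin θ = p·937 = 0.2036 → θ = 11.75°; offset = 6.7·tan 11.75° = 1.394 m.
Layer 3: sin θ = p·2109 = 0.4583 → θ = 27.28°; offset = 27.2·tan 27.28° = 14.027 m.
Σ offsets = 17.986 m.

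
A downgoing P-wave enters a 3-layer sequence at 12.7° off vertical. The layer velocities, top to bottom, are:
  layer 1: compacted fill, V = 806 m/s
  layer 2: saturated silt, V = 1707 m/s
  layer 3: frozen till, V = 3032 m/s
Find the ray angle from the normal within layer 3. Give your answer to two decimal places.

55.79°

Ray parameter p = sin 12.7° / 806 = 2.7276e-04 s/m.
sin θ_3 = p·V_3 = 2.7276e-04 × 3032 = 0.8270.
θ_3 = 55.79° from the vertical.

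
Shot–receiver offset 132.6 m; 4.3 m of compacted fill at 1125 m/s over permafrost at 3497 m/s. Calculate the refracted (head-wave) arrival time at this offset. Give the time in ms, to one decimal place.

45.2 ms

t = x/V₂ + 2h·√(V₂²−V₁²)/(V₁V₂).
√(V₂²−V₁²) = √(3497²−1125²) = 3311.1 m/s; delay term = 2·4.3·3311.1/(1125·3497) = 0.00724 s.
t = 132.6/3497 + 0.00724 = 0.04516 s.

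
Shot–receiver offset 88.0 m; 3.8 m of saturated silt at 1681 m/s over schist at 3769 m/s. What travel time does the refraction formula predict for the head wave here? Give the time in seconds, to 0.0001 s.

θ_c = arcsin(V₁/V₂) = arcsin(1681/3769) = 26.49°, cos θ_c = 0.8950.
Intercept time tᵢ = 2h cos θ_c / V₁ = 2·3.8·0.8950/1681 = 0.00405 s.
t = x/V₂ + tᵢ = 88.0/3769 + 0.00405 = 0.02739 s.

0.0274 s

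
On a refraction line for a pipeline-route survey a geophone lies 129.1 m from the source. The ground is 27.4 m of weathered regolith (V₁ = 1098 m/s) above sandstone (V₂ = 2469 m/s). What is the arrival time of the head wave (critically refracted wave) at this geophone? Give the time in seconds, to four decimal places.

t = x/V₂ + 2h·√(V₂²−V₁²)/(V₁V₂).
√(V₂²−V₁²) = √(2469²−1098²) = 2211.4 m/s; delay term = 2·27.4·2211.4/(1098·2469) = 0.04470 s.
t = 129.1/2469 + 0.04470 = 0.09699 s.

0.0970 s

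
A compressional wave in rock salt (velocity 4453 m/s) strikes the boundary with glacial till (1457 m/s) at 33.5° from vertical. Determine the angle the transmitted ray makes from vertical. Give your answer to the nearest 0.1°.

Snell's law: sin θ₂ = (V₂/V₁)·sin θ₁ = (1457/4453)·sin 33.5° = 0.1806.
θ₂ = arcsin 0.1806 = 10.40° from the normal.

10.4°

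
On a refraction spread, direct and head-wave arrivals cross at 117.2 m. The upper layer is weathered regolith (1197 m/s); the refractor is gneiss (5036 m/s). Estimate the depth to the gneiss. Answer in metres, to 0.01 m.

45.99 m

h = (x_cross/2)·√((V₂−V₁)/(V₂+V₁)).
(V₂−V₁)/(V₂+V₁) = (5036−1197)/(5036+1197) = 0.6159; √ = 0.7848.
h = (117.2/2)·0.7848 = 45.99 m.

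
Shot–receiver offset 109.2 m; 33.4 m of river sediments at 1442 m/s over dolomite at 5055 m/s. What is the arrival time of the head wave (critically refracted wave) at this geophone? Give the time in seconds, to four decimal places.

t = x/V₂ + 2h·√(V₂²−V₁²)/(V₁V₂).
√(V₂²−V₁²) = √(5055²−1442²) = 4845.0 m/s; delay term = 2·33.4·4845.0/(1442·5055) = 0.04440 s.
t = 109.2/5055 + 0.04440 = 0.06600 s.

0.0660 s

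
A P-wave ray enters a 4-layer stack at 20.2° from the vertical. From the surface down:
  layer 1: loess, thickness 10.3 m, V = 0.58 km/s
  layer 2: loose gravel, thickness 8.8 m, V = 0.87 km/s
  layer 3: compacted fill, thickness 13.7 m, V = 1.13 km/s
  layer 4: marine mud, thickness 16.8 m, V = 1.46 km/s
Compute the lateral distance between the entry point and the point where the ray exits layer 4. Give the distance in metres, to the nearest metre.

51 m

Apply Snell's law at each interface; in layer i the horizontal offset is hᵢ·tan θᵢ.
Layer 1: θ = 20.20°; offset = 10.3·tan 20.20° = 3.790 m.
Layer 2: sin θ = 0.87·sin 20.2°/0.58 = 0.5179, θ = 31.19°; offset = 8.8·tan 31.19° = 5.328 m.
Layer 3: sin θ = 1.13·sin 20.2°/0.58 = 0.6727, θ = 42.28°; offset = 13.7·tan 42.28° = 12.457 m.
Layer 4: sin θ = 1.46·sin 20.2°/0.58 = 0.8692, θ = 60.37°; offset = 16.8·tan 60.37° = 29.532 m.
Total horizontal offset = 51.107 m.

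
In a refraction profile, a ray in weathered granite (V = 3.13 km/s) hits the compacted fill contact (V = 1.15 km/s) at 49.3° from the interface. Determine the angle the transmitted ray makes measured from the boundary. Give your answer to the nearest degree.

Convert to the normal: θ₁ = 90° − 49.3° = 40.7°.
Snell's law: sin θ₂ = (V₂/V₁)·sin θ₁ = (1.15/3.13)·sin 40.7° = 0.2396.
θ₂ = arcsin 0.2396 = 13.86° from the normal.
From the interface: 90° − 13.86° = 76.14°.

76°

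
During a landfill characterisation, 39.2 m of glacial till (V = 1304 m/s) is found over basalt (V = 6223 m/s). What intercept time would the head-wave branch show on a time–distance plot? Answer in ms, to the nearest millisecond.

tᵢ = 2h·√(V₂²−V₁²)/(V₁V₂).
√(V₂²−V₁²) = √(6223²−1304²) = 6084.8 m/s.
tᵢ = 2·39.2·6084.8/(1304·6223) = 0.05879 s.

59 ms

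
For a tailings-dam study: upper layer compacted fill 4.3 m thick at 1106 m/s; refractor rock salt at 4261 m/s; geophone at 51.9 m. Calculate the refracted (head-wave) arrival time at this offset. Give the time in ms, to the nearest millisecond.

20 ms

t = x/V₂ + 2h·√(V₂²−V₁²)/(V₁V₂).
√(V₂²−V₁²) = √(4261²−1106²) = 4115.0 m/s; delay term = 2·4.3·4115.0/(1106·4261) = 0.00751 s.
t = 51.9/4261 + 0.00751 = 0.01969 s.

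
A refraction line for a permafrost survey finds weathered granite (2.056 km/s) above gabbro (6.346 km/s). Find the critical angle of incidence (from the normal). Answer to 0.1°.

18.9°

Critical incidence: sin θ_c = V₁/V₂ = 2.056/6.346 = 0.3240.
θ_c = arcsin 0.3240 = 18.90°.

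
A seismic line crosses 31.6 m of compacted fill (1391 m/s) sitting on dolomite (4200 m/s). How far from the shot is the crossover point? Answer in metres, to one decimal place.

89.2 m

x_cross = 2h·√((V₂+V₁)/(V₂−V₁)).
(V₂+V₁)/(V₂−V₁) = (4200+1391)/(4200−1391) = 1.9904; √ = 1.4108.
x_cross = 2·31.6·1.4108 = 89.16 m.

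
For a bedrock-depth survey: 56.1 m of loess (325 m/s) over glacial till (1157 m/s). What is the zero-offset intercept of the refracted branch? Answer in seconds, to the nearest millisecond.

tᵢ = 2h·√(V₂²−V₁²)/(V₁V₂).
√(V₂²−V₁²) = √(1157²−325²) = 1110.4 m/s.
tᵢ = 2·56.1·1110.4/(325·1157) = 0.33133 s.

0.331 s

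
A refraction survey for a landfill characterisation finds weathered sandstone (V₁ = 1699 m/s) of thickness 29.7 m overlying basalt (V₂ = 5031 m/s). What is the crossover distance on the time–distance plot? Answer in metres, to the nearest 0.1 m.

84.4 m

x_cross = 2h·√((V₂+V₁)/(V₂−V₁)).
(V₂+V₁)/(V₂−V₁) = (5031+1699)/(5031−1699) = 2.0198; √ = 1.4212.
x_cross = 2·29.7·1.4212 = 84.42 m.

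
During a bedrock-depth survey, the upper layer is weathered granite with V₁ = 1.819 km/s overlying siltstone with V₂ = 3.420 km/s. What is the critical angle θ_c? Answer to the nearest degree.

Critical incidence: sin θ_c = V₁/V₂ = 1.819/3.420 = 0.5319.
θ_c = arcsin 0.5319 = 32.13°.

32°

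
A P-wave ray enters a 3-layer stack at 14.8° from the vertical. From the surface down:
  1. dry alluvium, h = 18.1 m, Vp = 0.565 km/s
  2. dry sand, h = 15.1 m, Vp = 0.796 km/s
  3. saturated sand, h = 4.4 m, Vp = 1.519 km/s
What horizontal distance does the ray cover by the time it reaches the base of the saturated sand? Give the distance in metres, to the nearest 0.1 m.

Apply Snell's law at each interface; in layer i the horizontal offset is hᵢ·tan θᵢ.
Layer 1: θ = 14.80°; offset = 18.1·tan 14.80° = 4.782 m.
Layer 2: sin θ = 0.796·sin 14.8°/0.565 = 0.3599, θ = 21.09°; offset = 15.1·tan 21.09° = 5.825 m.
Layer 3: sin θ = 1.519·sin 14.8°/0.565 = 0.6868, θ = 43.37°; offset = 4.4·tan 43.37° = 4.157 m.
Summing the layer offsets gives 14.764 m.

14.8 m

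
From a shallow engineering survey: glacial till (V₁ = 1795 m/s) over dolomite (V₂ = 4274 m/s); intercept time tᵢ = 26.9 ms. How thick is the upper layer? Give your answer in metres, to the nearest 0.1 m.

h = tᵢ·V₁·V₂ / (2·√(V₂²−V₁²)).
√(V₂²−V₁²) = √(4274² − 1795²) = 3878.8 m/s.
h = 0.0269 s × 1795 × 4274 / (2 × 3878.8) = 26.60 m.

26.6 m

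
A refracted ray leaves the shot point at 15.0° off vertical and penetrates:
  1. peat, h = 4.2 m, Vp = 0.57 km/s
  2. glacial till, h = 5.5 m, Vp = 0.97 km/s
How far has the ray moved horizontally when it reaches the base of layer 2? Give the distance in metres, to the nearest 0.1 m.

3.8 m

Apply Snell's law at each interface; in layer i the horizontal offset is hᵢ·tan θᵢ.
Layer 1: θ = 15.00°; offset = 4.2·tan 15.00° = 1.125 m.
Layer 2: sin θ = 0.97·sin 15.0°/0.57 = 0.4404, θ = 26.13°; offset = 5.5·tan 26.13° = 2.698 m.
Total horizontal offset = 3.824 m.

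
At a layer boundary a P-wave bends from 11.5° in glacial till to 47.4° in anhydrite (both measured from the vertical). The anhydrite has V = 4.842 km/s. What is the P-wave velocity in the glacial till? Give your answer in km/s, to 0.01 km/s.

Snell's law: sin 11.5°/V₁ = sin 47.4°/V₂.
V₁ = V₂·sin 11.5°/sin 47.4° = 4.842 × 0.2708 = 1.31 km/s.

1.31 km/s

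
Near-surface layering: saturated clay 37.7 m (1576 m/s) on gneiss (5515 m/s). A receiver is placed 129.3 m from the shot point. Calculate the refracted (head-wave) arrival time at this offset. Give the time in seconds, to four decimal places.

0.0693 s

t = x/V₂ + 2h·√(V₂²−V₁²)/(V₁V₂).
√(V₂²−V₁²) = √(5515²−1576²) = 5285.0 m/s; delay term = 2·37.7·5285.0/(1576·5515) = 0.04585 s.
t = 129.3/5515 + 0.04585 = 0.06929 s.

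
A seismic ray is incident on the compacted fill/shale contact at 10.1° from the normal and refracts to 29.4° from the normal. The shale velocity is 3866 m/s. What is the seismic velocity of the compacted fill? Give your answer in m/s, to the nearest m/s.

1381 m/s

Snell's law: sin 10.1°/V₁ = sin 29.4°/V₂.
V₁ = V₂·sin 10.1°/sin 29.4° = 3866 × 0.3572 = 1381.06 m/s.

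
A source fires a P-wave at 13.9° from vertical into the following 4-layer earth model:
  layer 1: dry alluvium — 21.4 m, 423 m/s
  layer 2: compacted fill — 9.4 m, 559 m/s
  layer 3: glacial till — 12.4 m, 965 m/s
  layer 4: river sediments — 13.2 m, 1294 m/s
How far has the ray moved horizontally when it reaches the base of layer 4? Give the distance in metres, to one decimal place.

Apply Snell's law at each interface; in layer i the horizontal offset is hᵢ·tan θᵢ.
Layer 1: θ = 13.90°; offset = 21.4·tan 13.90° = 5.296 m.
Layer 2: sin θ = 559·sin 13.9°/423 = 0.3175, θ = 18.51°; offset = 9.4·tan 18.51° = 3.147 m.
Layer 3: sin θ = 965·sin 13.9°/423 = 0.5480, θ = 33.23°; offset = 12.4·tan 33.23° = 8.124 m.
Layer 4: sin θ = 1294·sin 13.9°/423 = 0.7349, θ = 47.30°; offset = 13.2·tan 47.30° = 14.303 m.
Total horizontal offset = 30.871 m.

30.9 m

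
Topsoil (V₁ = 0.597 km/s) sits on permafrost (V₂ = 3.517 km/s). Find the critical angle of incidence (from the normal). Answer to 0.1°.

9.8°

Critical incidence: sin θ_c = V₁/V₂ = 0.597/3.517 = 0.1697.
θ_c = arcsin 0.1697 = 9.77°.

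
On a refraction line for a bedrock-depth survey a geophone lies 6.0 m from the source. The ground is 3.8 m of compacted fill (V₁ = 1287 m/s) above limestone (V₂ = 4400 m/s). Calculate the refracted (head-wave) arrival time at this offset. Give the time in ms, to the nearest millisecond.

7 ms

θ_c = arcsin(V₁/V₂) = arcsin(1287/4400) = 17.01°, cos θ_c = 0.9563.
Intercept time tᵢ = 2h cos θ_c / V₁ = 2·3.8·0.9563/1287 = 0.00565 s.
t = x/V₂ + tᵢ = 6.0/4400 + 0.00565 = 0.00701 s.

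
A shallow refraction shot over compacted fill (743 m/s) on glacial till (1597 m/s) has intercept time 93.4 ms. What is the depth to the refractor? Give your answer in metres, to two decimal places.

39.20 m

h = tᵢ·V₁·V₂ / (2·√(V₂²−V₁²)).
√(V₂²−V₁²) = √(1597² − 743²) = 1413.6 m/s.
h = 0.0934 s × 743 × 1597 / (2 × 1413.6) = 39.20 m.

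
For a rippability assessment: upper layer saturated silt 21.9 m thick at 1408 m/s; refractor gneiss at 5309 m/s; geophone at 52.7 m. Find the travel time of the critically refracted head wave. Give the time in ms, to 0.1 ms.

39.9 ms

t = x/V₂ + 2h·√(V₂²−V₁²)/(V₁V₂).
√(V₂²−V₁²) = √(5309²−1408²) = 5118.9 m/s; delay term = 2·21.9·5118.9/(1408·5309) = 0.02999 s.
t = 52.7/5309 + 0.02999 = 0.03992 s.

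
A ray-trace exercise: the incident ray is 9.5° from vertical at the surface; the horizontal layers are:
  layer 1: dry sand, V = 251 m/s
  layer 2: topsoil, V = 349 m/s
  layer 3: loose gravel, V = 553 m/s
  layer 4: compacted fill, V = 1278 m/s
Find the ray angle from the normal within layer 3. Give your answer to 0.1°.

21.3°

Ray parameter p = sin 9.5° / 251 = 6.5756e-04 s/m.
sin θ_3 = p·V_3 = 6.5756e-04 × 553 = 0.3636.
θ_3 = 21.32° from the vertical.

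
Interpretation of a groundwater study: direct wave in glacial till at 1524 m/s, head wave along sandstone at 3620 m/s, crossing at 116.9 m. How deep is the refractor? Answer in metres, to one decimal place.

x_cross = 2h·√((V₂+V₁)/(V₂−V₁)) → h = x_cross / (2·√((V₂+V₁)/(V₂−V₁))).
√((V₂+V₁)/(V₂−V₁)) = √((3620+1524)/(3620−1524)) = 1.5666.
h = 116.9 / (2·1.5666) = 37.31 m.

37.3 m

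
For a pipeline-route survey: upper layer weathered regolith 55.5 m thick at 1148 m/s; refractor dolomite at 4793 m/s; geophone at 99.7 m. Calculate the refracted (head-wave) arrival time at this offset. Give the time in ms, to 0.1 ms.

114.7 ms

θ_c = arcsin(V₁/V₂) = arcsin(1148/4793) = 13.86°, cos θ_c = 0.9709.
Intercept time tᵢ = 2h cos θ_c / V₁ = 2·55.5·0.9709/1148 = 0.09388 s.
t = x/V₂ + tᵢ = 99.7/4793 + 0.09388 = 0.11468 s.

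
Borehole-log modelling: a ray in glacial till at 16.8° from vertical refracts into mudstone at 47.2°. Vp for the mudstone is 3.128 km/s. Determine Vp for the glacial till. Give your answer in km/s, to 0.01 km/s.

1.23 km/s

Snell's law: sin 16.8°/V₁ = sin 47.2°/V₂.
V₁ = V₂·sin 16.8°/sin 47.2° = 3.128 × 0.3939 = 1.23 km/s.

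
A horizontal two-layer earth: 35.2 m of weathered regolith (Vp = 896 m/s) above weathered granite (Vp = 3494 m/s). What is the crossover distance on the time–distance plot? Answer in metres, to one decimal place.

91.5 m

θ_c = arcsin(896/3494) = 14.86°, so cos θ_c = 0.9666 and tᵢ = 2h cos θ_c/V₁ = 0.0759 s.
At crossover x/V₁ = x/V₂ + tᵢ ⇒ x = tᵢ/(1/V₁ − 1/V₂) = 0.07594/(1.1161e-03 − 2.8620e-04) = 91.51 m.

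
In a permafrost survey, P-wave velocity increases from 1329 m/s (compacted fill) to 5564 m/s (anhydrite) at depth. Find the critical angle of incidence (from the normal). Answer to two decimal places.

At critical incidence the refracted ray runs along the interface (θ₂ = 90°), so sin θ_c = V₁/V₂.
θ_c = arcsin(1329/5564) = arcsin 0.2389 = 13.82°.

13.82°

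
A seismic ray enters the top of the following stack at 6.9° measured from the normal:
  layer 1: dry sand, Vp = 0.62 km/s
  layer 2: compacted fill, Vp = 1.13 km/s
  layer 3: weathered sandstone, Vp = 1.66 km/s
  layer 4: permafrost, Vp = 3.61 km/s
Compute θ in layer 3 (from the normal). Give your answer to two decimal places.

18.76°

Ray parameter p = sin 6.9° / 0.62 = 1.9377e-01 s/km.
sin θ_3 = p·V_3 = 1.9377e-01 × 1.66 = 0.3217.
θ_3 = arcsin 0.3217 = 18.76°.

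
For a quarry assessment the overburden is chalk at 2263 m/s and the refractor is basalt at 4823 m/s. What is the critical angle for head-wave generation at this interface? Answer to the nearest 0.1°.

28.0°

Critical incidence: sin θ_c = V₁/V₂ = 2263/4823 = 0.4692.
θ_c = arcsin 0.4692 = 27.98°.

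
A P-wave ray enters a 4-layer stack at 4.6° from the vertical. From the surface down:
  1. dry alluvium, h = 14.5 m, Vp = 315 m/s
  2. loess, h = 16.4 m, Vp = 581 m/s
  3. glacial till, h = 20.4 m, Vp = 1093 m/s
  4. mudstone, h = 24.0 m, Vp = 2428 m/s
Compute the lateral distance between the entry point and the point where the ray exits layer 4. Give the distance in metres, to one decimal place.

28.4 m

Ray parameter p = sin 4.6° / 315 m/s = 2.5460e-04 s/m.
Layer 1: θ = 4.60°; offset = 14.5·tan 4.60° = 1.167 m.
Layer 2: sin θ = p·581 = 0.1479 → θ = 8.51°; offset = 16.4·tan 8.51° = 2.453 m.
Layer 3: sin θ = p·1093 = 0.2783 → θ = 16.16°; offset = 20.4·tan 16.16° = 5.910 m.
Layer 4: sin θ = p·2428 = 0.6182 → θ = 38.18°; offset = 24.0·tan 38.18° = 18.874 m.
Total horizontal offset = 28.404 m.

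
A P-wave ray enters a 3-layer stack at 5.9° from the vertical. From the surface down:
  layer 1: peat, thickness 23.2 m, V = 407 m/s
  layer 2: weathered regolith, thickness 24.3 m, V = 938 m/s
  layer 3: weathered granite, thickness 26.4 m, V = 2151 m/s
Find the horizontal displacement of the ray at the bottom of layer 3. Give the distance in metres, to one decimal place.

Apply Snell's law at each interface; in layer i the horizontal offset is hᵢ·tan θᵢ.
Layer 1: θ = 5.90°; offset = 23.2·tan 5.90° = 2.397 m.
Layer 2: sin θ = 938·sin 5.9°/407 = 0.2369, θ = 13.70°; offset = 24.3·tan 13.70° = 5.925 m.
Layer 3: sin θ = 2151·sin 5.9°/407 = 0.5433, θ = 32.91°; offset = 26.4·tan 32.91° = 17.083 m.
Total horizontal offset = 25.406 m.

25.4 m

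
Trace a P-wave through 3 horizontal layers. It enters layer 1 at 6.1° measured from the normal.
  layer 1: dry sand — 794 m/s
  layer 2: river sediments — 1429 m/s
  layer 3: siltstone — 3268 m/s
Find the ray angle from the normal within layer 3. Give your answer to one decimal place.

25.9°

Ray parameter p = sin 6.1° / 794 = 1.3383e-04 s/m.
sin θ_3 = p·V_3 = 1.3383e-04 × 3268 = 0.4374.
θ_3 = arcsin 0.4374 = 25.94°.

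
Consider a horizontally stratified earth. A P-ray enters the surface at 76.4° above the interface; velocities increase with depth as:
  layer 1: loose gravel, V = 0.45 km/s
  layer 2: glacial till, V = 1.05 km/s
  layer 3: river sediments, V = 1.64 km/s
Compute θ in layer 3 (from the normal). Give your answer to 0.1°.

59.0°

From the normal: θ₁ = 90° − 76.4° = 13.6°.
Ray parameter p = sin 13.6° / 0.45 = 5.2254e-01 s/km.
sin θ_3 = p·V_3 = 5.2254e-01 × 1.64 = 0.8570.
θ_3 = 58.98° from the vertical.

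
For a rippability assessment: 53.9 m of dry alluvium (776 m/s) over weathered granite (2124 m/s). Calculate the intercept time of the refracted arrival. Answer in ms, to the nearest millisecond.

tᵢ = 2h·√(V₂²−V₁²)/(V₁V₂).
√(V₂²−V₁²) = √(2124²−776²) = 1977.2 m/s.
tᵢ = 2·53.9·1977.2/(776·2124) = 0.12931 s.

129 ms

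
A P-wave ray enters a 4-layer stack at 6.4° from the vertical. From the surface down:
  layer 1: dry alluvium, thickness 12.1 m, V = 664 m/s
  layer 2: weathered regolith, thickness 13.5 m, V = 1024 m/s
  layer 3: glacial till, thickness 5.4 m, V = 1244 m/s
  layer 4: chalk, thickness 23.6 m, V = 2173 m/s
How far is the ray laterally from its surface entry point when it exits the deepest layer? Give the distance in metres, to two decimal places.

14.11 m

Apply Snell's law at each interface; in layer i the horizontal offset is hᵢ·tan θᵢ.
Layer 1: θ = 6.40°; offset = 12.1·tan 6.40° = 1.3572 m.
Layer 2: sin θ = 1024·sin 6.4°/664 = 0.1719, θ = 9.90°; offset = 13.5·tan 9.90° = 2.3558 m.
Layer 3: sin θ = 1244·sin 6.4°/664 = 0.2088, θ = 12.05°; offset = 5.4·tan 12.05° = 1.1531 m.
Layer 4: sin θ = 2173·sin 6.4°/664 = 0.3648, θ = 21.39°; offset = 23.6·tan 21.39° = 9.2463 m.
Summing the layer offsets gives 14.1124 m.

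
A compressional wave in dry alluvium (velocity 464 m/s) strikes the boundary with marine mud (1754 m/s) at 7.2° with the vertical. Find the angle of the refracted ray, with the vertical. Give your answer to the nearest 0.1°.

28.3°

sin θ₁/V₁ = sin θ₂/V₂ ⇒ sin θ₂ = 1754·sin 7.2°/464 = 1754·0.1253/464 = 0.4738.
θ₂ = sin⁻¹(0.4738) = 28.28° (from vertical).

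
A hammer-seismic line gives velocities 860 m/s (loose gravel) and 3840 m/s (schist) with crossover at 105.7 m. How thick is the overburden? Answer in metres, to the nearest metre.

42 m

h = (x_cross/2)·√((V₂−V₁)/(V₂+V₁)).
(V₂−V₁)/(V₂+V₁) = (3840−860)/(3840+860) = 0.6340; √ = 0.7963.
h = (105.7/2)·0.7963 = 42.08 m.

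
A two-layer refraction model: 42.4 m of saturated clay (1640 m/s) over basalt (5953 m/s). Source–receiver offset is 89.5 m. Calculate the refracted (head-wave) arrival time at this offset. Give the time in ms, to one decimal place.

t = x/V₂ + 2h·√(V₂²−V₁²)/(V₁V₂).
√(V₂²−V₁²) = √(5953²−1640²) = 5722.6 m/s; delay term = 2·42.4·5722.6/(1640·5953) = 0.04971 s.
t = 89.5/5953 + 0.04971 = 0.06474 s.

64.7 ms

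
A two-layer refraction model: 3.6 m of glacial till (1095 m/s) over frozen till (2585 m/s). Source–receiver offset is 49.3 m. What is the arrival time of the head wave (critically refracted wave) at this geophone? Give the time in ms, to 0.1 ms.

t = x/V₂ + 2h·√(V₂²−V₁²)/(V₁V₂).
√(V₂²−V₁²) = √(2585²−1095²) = 2341.6 m/s; delay term = 2·3.6·2341.6/(1095·2585) = 0.00596 s.
t = 49.3/2585 + 0.00596 = 0.02503 s.

25.0 ms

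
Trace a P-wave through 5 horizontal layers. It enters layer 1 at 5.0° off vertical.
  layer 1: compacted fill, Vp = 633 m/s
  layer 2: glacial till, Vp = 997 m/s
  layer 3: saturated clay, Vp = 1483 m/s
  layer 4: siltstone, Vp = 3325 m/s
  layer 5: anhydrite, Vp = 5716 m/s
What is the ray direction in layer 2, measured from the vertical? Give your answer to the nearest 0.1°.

7.9°

Ray parameter p = sin 5.0° / 633 = 1.3769e-04 s/m.
sin θ_2 = p·V_2 = 1.3769e-04 × 997 = 0.1373.
θ_2 = 7.89° from the vertical.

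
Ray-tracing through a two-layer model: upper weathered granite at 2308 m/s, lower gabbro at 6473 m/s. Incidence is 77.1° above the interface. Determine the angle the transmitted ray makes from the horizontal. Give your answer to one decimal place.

Angle from the normal: 90° − 77.1° = 12.9°.
sin θ₁/V₁ = sin θ₂/V₂ ⇒ sin θ₂ = 6473·sin 12.9°/2308 = 6473·0.2233/2308 = 0.6261.
θ₂ = sin⁻¹(0.6261) = 38.76° (from vertical).
From the interface: 90° − 38.76° = 51.24°.

51.2°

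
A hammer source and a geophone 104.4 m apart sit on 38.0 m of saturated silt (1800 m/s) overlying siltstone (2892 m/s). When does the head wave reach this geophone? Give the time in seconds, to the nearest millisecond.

0.069 s

t = x/V₂ + 2h·√(V₂²−V₁²)/(V₁V₂).
√(V₂²−V₁²) = √(2892²−1800²) = 2263.6 m/s; delay term = 2·38.0·2263.6/(1800·2892) = 0.03305 s.
t = 104.4/2892 + 0.03305 = 0.06915 s.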